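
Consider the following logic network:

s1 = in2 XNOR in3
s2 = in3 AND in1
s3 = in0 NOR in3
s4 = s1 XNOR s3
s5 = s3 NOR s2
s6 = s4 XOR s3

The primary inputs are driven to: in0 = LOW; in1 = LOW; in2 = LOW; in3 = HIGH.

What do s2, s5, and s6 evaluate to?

s2 = LOW, s5 = HIGH, s6 = HIGH

s1 = in2 XNOR in3 = LOW XNOR HIGH = LOW
s2 = in3 AND in1 = HIGH AND LOW = LOW
s3 = in0 NOR in3 = LOW NOR HIGH = LOW
s4 = s1 XNOR s3 = LOW XNOR LOW = HIGH
s5 = s3 NOR s2 = LOW NOR LOW = HIGH
s6 = s4 XOR s3 = HIGH XOR LOW = HIGH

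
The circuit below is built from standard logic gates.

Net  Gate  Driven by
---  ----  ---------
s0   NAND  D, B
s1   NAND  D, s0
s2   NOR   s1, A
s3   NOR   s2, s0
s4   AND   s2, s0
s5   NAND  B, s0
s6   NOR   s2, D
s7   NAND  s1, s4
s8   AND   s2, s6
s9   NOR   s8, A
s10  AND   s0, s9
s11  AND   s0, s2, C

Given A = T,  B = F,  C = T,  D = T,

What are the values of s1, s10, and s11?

s0 = D NAND B = T NAND F = T
s1 = D NAND s0 = T NAND T = F
s2 = s1 NOR A = F NOR T = F
s6 = s2 NOR D = F NOR T = F
s8 = s2 AND s6 = F AND F = F
s9 = s8 NOR A = F NOR T = F
s10 = s0 AND s9 = T AND F = F
s11 = s0 AND s2 AND C = T AND F AND T = F

s1 = F; s10 = F; s11 = F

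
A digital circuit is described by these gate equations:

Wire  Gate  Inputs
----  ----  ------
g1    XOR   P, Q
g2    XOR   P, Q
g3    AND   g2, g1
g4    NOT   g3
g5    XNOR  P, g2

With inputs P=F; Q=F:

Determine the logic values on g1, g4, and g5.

g1 = F  g4 = T  g5 = T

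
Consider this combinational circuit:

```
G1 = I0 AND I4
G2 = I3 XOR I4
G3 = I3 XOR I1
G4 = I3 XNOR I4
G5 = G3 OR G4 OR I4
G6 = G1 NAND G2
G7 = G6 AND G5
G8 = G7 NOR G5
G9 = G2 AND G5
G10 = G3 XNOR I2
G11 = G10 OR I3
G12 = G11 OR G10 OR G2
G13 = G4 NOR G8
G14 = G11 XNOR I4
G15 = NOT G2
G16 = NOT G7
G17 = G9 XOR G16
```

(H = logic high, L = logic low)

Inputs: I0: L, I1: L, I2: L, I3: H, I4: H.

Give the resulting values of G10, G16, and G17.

G10 = L  G16 = L  G17 = L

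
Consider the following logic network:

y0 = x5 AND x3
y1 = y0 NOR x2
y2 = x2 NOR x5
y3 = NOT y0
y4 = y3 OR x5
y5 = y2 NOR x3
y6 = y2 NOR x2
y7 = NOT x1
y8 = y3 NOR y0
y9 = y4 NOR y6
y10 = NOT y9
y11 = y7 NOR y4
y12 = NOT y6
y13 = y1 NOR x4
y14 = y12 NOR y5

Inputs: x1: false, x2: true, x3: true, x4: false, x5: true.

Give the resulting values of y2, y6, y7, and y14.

y2 = false, y6 = false, y7 = true, y14 = false

y2 = x2 NOR x5 = true NOR true = false
y5 = y2 NOR x3 = false NOR true = false
y6 = y2 NOR x2 = false NOR true = false
y7 = NOT x1 = NOT false = true
y12 = NOT y6 = NOT false = true
y14 = y12 NOR y5 = true NOR false = false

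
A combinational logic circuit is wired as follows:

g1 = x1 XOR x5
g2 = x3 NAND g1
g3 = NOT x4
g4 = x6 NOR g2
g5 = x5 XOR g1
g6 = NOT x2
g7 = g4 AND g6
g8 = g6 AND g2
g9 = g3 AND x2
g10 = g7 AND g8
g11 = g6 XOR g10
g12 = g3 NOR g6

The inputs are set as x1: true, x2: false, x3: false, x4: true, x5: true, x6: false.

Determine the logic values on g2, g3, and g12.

g1 = x1 XOR x5 = true XOR true = false
g2 = x3 NAND g1 = false NAND false = true
g3 = NOT x4 = NOT true = false
g6 = NOT x2 = NOT false = true
g12 = g3 NOR g6 = false NOR true = false

g2 = true  g3 = false  g12 = false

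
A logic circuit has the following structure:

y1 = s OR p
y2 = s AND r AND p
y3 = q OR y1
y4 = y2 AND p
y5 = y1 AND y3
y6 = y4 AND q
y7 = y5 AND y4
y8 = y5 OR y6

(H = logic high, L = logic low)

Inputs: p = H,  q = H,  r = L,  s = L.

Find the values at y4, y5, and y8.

y4 = L, y5 = H, y8 = H

y1 = s OR p = L OR H = H
y2 = s AND r AND p = L AND L AND H = L
y3 = q OR y1 = H OR H = H
y4 = y2 AND p = L AND H = L
y5 = y1 AND y3 = H AND H = H
y6 = y4 AND q = L AND H = L
y8 = y5 OR y6 = H OR L = H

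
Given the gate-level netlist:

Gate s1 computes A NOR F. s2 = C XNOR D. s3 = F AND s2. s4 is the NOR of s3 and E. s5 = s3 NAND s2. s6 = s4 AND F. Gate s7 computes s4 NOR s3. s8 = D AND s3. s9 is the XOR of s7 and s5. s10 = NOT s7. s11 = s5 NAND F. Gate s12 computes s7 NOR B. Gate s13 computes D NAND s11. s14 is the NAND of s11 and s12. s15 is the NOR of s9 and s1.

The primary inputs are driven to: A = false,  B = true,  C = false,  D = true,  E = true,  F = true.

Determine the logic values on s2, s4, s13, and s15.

s2 = false, s4 = false, s13 = true, s15 = true

s1 = A NOR F = false NOR true = false
s2 = C XNOR D = false XNOR true = false
s3 = F AND s2 = true AND false = false
s4 = s3 NOR E = false NOR true = false
s5 = s3 NAND s2 = false NAND false = true
s7 = s4 NOR s3 = false NOR false = true
s9 = s7 XOR s5 = true XOR true = false
s11 = s5 NAND F = true NAND true = false
s13 = D NAND s11 = true NAND false = true
s15 = s9 NOR s1 = false NOR false = true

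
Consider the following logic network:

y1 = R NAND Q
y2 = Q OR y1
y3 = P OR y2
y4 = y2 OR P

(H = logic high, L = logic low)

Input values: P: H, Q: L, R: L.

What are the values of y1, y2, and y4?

y1 = R NAND Q = L NAND L = H
y2 = Q OR y1 = L OR H = H
y4 = y2 OR P = H OR H = H

y1 = H, y2 = H, y4 = H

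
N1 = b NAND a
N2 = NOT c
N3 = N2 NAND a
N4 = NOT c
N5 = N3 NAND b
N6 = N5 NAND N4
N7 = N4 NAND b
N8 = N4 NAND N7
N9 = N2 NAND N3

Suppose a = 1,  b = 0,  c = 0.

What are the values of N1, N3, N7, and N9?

N1 = b NAND a = 0 NAND 1 = 1
N2 = NOT c = NOT 0 = 1
N3 = N2 NAND a = 1 NAND 1 = 0
N4 = NOT c = NOT 0 = 1
N7 = N4 NAND b = 1 NAND 0 = 1
N9 = N2 NAND N3 = 1 NAND 0 = 1

N1 = 1, N3 = 0, N7 = 1, N9 = 1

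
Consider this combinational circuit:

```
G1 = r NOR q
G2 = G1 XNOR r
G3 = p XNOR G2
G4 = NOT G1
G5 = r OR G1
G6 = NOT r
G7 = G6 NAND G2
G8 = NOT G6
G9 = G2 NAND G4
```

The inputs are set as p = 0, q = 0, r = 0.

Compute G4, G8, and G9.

G4 = 0  G8 = 0  G9 = 1

G1 = r NOR q = 0 NOR 0 = 1
G2 = G1 XNOR r = 1 XNOR 0 = 0
G4 = NOT G1 = NOT 1 = 0
G6 = NOT r = NOT 0 = 1
G8 = NOT G6 = NOT 1 = 0
G9 = G2 NAND G4 = 0 NAND 0 = 1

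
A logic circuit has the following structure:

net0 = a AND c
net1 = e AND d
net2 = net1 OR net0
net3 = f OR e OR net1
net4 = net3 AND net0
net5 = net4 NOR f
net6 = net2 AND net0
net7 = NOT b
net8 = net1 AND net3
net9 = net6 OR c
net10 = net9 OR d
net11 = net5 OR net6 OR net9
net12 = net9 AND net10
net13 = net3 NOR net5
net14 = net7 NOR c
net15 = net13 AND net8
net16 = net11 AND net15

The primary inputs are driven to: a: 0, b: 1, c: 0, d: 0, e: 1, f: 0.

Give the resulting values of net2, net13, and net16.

net0 = a AND c = 0 AND 0 = 0
net1 = e AND d = 1 AND 0 = 0
net2 = net1 OR net0 = 0 OR 0 = 0
net3 = f OR e OR net1 = 0 OR 1 OR 0 = 1
net4 = net3 AND net0 = 1 AND 0 = 0
net5 = net4 NOR f = 0 NOR 0 = 1
net6 = net2 AND net0 = 0 AND 0 = 0
net8 = net1 AND net3 = 0 AND 1 = 0
net9 = net6 OR c = 0 OR 0 = 0
net11 = net5 OR net6 OR net9 = 1 OR 0 OR 0 = 1
net13 = net3 NOR net5 = 1 NOR 1 = 0
net15 = net13 AND net8 = 0 AND 0 = 0
net16 = net11 AND net15 = 1 AND 0 = 0

net2 = 0; net13 = 0; net16 = 0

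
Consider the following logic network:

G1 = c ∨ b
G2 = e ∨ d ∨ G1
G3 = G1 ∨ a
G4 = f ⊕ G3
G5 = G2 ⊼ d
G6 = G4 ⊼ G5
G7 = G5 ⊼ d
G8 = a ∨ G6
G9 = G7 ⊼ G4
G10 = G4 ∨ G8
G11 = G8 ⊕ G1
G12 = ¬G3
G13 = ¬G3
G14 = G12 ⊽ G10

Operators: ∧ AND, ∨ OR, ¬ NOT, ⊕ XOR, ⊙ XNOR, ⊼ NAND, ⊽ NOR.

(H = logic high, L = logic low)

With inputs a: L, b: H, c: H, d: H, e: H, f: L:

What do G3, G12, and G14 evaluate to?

G1 = c OR b = H OR H = H
G2 = e OR d OR G1 = H OR H OR H = H
G3 = G1 OR a = H OR L = H
G4 = f XOR G3 = L XOR H = H
G5 = G2 NAND d = H NAND H = L
G6 = G4 NAND G5 = H NAND L = H
G8 = a OR G6 = L OR H = H
G10 = G4 OR G8 = H OR H = H
G12 = NOT G3 = NOT H = L
G14 = G12 NOR G10 = L NOR H = L

G3 = H; G12 = L; G14 = L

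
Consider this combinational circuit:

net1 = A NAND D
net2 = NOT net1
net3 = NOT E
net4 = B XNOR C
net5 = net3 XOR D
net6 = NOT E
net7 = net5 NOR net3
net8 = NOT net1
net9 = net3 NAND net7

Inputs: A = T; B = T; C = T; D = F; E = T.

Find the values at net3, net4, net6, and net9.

net3 = NOT E = NOT T = F
net4 = B XNOR C = T XNOR T = T
net5 = net3 XOR D = F XOR F = F
net6 = NOT E = NOT T = F
net7 = net5 NOR net3 = F NOR F = T
net9 = net3 NAND net7 = F NAND T = T

net3 = F  net4 = T  net6 = F  net9 = T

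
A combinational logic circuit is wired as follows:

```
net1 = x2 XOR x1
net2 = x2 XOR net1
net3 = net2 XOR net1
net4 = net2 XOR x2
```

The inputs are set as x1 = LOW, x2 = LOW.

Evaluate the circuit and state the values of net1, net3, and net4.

net1 = x2 XOR x1 = LOW XOR LOW = LOW
net2 = x2 XOR net1 = LOW XOR LOW = LOW
net3 = net2 XOR net1 = LOW XOR LOW = LOW
net4 = net2 XOR x2 = LOW XOR LOW = LOW

net1 = LOW, net3 = LOW, net4 = LOW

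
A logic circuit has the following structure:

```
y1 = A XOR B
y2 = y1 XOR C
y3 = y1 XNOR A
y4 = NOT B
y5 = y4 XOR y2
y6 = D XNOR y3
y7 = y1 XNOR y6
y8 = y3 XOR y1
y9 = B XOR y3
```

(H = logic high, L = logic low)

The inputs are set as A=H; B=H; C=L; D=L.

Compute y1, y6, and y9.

y1 = L  y6 = H  y9 = H

y1 = A XOR B = H XOR H = L
y3 = y1 XNOR A = L XNOR H = L
y6 = D XNOR y3 = L XNOR L = H
y9 = B XOR y3 = H XOR L = H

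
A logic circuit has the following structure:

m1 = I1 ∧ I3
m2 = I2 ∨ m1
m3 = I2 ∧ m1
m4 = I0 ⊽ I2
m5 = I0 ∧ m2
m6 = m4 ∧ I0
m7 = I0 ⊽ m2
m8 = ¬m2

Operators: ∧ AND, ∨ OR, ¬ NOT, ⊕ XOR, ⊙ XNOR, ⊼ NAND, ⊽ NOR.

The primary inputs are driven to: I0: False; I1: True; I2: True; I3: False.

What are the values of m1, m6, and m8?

m1 = False; m6 = False; m8 = False

m1 = I1 AND I3 = True AND False = False
m2 = I2 OR m1 = True OR False = True
m4 = I0 NOR I2 = False NOR True = False
m6 = m4 AND I0 = False AND False = False
m8 = NOT m2 = NOT True = False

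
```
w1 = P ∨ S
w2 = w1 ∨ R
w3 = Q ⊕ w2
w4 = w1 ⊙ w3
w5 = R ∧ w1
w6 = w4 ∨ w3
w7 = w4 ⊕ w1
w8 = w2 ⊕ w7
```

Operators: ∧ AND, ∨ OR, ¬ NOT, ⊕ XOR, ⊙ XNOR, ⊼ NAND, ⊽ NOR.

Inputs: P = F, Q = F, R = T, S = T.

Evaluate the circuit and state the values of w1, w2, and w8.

w1 = T, w2 = T, w8 = T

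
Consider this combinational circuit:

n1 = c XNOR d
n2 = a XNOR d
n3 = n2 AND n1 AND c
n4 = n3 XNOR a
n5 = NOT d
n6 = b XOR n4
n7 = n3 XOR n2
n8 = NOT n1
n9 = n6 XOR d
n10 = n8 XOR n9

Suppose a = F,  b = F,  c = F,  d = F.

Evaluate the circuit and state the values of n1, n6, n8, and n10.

n1 = c XNOR d = F XNOR F = T
n2 = a XNOR d = F XNOR F = T
n3 = n2 AND n1 AND c = T AND T AND F = F
n4 = n3 XNOR a = F XNOR F = T
n6 = b XOR n4 = F XOR T = T
n8 = NOT n1 = NOT T = F
n9 = n6 XOR d = T XOR F = T
n10 = n8 XOR n9 = F XOR T = T

n1 = T  n6 = T  n8 = F  n10 = T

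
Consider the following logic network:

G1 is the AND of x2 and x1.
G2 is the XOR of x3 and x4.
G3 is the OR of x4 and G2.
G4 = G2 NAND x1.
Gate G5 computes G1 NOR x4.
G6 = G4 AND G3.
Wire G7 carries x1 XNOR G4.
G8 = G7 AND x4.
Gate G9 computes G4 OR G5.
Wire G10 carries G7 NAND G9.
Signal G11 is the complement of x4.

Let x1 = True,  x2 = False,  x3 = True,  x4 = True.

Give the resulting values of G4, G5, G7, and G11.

G4 = True, G5 = False, G7 = True, G11 = False

G1 = x2 AND x1 = False AND True = False
G2 = x3 XOR x4 = True XOR True = False
G4 = G2 NAND x1 = False NAND True = True
G5 = G1 NOR x4 = False NOR True = False
G7 = x1 XNOR G4 = True XNOR True = True
G11 = NOT x4 = NOT True = False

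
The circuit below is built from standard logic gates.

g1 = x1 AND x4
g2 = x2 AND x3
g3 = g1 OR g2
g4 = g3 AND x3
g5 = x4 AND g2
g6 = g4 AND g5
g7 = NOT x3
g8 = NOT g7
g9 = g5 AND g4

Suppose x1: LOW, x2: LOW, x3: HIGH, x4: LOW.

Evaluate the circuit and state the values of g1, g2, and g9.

g1 = x1 AND x4 = LOW AND LOW = LOW
g2 = x2 AND x3 = LOW AND HIGH = LOW
g3 = g1 OR g2 = LOW OR LOW = LOW
g4 = g3 AND x3 = LOW AND HIGH = LOW
g5 = x4 AND g2 = LOW AND LOW = LOW
g9 = g5 AND g4 = LOW AND LOW = LOW

g1 = LOW; g2 = LOW; g9 = LOW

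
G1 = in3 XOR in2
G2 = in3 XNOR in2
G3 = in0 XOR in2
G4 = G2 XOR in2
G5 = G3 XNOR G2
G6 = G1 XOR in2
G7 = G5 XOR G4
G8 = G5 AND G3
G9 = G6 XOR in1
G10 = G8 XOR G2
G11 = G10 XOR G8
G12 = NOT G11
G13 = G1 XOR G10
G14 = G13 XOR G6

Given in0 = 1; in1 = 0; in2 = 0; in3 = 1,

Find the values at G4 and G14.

G4 = 0  G14 = 0

G1 = in3 XOR in2 = 1 XOR 0 = 1
G2 = in3 XNOR in2 = 1 XNOR 0 = 0
G3 = in0 XOR in2 = 1 XOR 0 = 1
G4 = G2 XOR in2 = 0 XOR 0 = 0
G5 = G3 XNOR G2 = 1 XNOR 0 = 0
G6 = G1 XOR in2 = 1 XOR 0 = 1
G8 = G5 AND G3 = 0 AND 1 = 0
G10 = G8 XOR G2 = 0 XOR 0 = 0
G13 = G1 XOR G10 = 1 XOR 0 = 1
G14 = G13 XOR G6 = 1 XOR 1 = 0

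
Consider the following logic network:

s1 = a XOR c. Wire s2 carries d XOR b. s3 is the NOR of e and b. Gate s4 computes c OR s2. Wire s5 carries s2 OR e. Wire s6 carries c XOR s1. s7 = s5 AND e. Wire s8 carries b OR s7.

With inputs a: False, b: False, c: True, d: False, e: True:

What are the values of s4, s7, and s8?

s4 = True, s7 = True, s8 = True

s2 = d XOR b = False XOR False = False
s4 = c OR s2 = True OR False = True
s5 = s2 OR e = False OR True = True
s7 = s5 AND e = True AND True = True
s8 = b OR s7 = False OR True = True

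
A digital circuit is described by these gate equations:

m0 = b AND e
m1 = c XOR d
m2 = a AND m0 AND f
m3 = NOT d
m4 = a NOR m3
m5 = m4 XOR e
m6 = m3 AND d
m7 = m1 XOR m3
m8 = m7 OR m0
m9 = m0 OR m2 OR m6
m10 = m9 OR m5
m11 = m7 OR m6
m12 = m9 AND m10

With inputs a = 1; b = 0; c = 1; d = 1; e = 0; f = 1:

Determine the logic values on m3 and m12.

m3 = 0; m12 = 0

m0 = b AND e = 0 AND 0 = 0
m2 = a AND m0 AND f = 1 AND 0 AND 1 = 0
m3 = NOT d = NOT 1 = 0
m4 = a NOR m3 = 1 NOR 0 = 0
m5 = m4 XOR e = 0 XOR 0 = 0
m6 = m3 AND d = 0 AND 1 = 0
m9 = m0 OR m2 OR m6 = 0 OR 0 OR 0 = 0
m10 = m9 OR m5 = 0 OR 0 = 0
m12 = m9 AND m10 = 0 AND 0 = 0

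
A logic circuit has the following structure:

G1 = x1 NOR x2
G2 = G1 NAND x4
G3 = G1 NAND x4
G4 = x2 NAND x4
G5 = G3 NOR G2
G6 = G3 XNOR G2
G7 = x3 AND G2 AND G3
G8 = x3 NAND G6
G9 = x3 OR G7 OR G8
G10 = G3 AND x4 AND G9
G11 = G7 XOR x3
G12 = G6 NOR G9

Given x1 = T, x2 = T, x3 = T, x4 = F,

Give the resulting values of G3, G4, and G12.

G3 = T  G4 = T  G12 = F

G1 = x1 NOR x2 = T NOR T = F
G2 = G1 NAND x4 = F NAND F = T
G3 = G1 NAND x4 = F NAND F = T
G4 = x2 NAND x4 = T NAND F = T
G6 = G3 XNOR G2 = T XNOR T = T
G7 = x3 AND G2 AND G3 = T AND T AND T = T
G8 = x3 NAND G6 = T NAND T = F
G9 = x3 OR G7 OR G8 = T OR T OR F = T
G12 = G6 NOR G9 = T NOR T = F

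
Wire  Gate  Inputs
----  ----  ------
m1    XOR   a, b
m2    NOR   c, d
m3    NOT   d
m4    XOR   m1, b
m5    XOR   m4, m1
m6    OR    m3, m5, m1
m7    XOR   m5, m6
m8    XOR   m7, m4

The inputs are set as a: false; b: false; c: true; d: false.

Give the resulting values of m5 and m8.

m5 = false; m8 = true

m1 = a XOR b = false XOR false = false
m3 = NOT d = NOT false = true
m4 = m1 XOR b = false XOR false = false
m5 = m4 XOR m1 = false XOR false = false
m6 = m3 OR m5 OR m1 = true OR false OR false = true
m7 = m5 XOR m6 = false XOR true = true
m8 = m7 XOR m4 = true XOR false = true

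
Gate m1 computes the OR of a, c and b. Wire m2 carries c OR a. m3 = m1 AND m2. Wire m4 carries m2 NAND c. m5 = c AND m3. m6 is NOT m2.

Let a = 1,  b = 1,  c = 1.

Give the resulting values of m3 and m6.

m1 = a OR c OR b = 1 OR 1 OR 1 = 1
m2 = c OR a = 1 OR 1 = 1
m3 = m1 AND m2 = 1 AND 1 = 1
m6 = NOT m2 = NOT 1 = 0

m3 = 1  m6 = 0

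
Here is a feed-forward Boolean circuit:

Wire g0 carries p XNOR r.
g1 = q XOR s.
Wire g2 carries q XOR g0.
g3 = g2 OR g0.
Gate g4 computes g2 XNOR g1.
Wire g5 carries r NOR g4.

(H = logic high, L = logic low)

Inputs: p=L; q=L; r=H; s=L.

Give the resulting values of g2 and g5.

g2 = L, g5 = L

g0 = p XNOR r = L XNOR H = L
g1 = q XOR s = L XOR L = L
g2 = q XOR g0 = L XOR L = L
g4 = g2 XNOR g1 = L XNOR L = H
g5 = r NOR g4 = H NOR H = L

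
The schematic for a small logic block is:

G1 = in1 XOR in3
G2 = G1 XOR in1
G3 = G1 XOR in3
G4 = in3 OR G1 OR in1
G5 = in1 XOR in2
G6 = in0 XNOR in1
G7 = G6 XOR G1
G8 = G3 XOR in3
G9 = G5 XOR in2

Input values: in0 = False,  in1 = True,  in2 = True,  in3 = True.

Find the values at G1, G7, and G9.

G1 = in1 XOR in3 = True XOR True = False
G5 = in1 XOR in2 = True XOR True = False
G6 = in0 XNOR in1 = False XNOR True = False
G7 = G6 XOR G1 = False XOR False = False
G9 = G5 XOR in2 = False XOR True = True

G1 = False  G7 = False  G9 = True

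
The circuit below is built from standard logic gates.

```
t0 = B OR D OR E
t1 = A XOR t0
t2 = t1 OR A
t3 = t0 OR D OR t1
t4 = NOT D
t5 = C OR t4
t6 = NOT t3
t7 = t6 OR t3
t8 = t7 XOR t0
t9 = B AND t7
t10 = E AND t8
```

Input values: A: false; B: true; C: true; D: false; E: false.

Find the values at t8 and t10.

t0 = B OR D OR E = true OR false OR false = true
t1 = A XOR t0 = false XOR true = true
t3 = t0 OR D OR t1 = true OR false OR true = true
t6 = NOT t3 = NOT true = false
t7 = t6 OR t3 = false OR true = true
t8 = t7 XOR t0 = true XOR true = false
t10 = E AND t8 = false AND false = false

t8 = false, t10 = false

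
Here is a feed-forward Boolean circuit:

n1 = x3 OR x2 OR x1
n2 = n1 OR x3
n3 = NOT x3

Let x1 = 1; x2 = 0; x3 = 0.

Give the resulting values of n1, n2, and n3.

n1 = x3 OR x2 OR x1 = 0 OR 0 OR 1 = 1
n2 = n1 OR x3 = 1 OR 0 = 1
n3 = NOT x3 = NOT 0 = 1

n1 = 1, n2 = 1, n3 = 1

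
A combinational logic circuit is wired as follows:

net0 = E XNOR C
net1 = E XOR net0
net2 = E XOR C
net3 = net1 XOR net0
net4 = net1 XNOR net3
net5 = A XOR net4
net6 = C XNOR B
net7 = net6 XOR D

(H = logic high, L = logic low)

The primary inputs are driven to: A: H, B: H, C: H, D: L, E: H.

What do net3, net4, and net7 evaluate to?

net3 = H; net4 = L; net7 = H

net0 = E XNOR C = H XNOR H = H
net1 = E XOR net0 = H XOR H = L
net3 = net1 XOR net0 = L XOR H = H
net4 = net1 XNOR net3 = L XNOR H = L
net6 = C XNOR B = H XNOR H = H
net7 = net6 XOR D = H XOR L = H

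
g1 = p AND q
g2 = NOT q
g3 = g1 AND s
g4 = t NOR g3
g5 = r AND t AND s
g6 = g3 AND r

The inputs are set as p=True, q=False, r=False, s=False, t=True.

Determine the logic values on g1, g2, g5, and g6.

g1 = p AND q = True AND False = False
g2 = NOT q = NOT False = True
g3 = g1 AND s = False AND False = False
g5 = r AND t AND s = False AND True AND False = False
g6 = g3 AND r = False AND False = False

g1 = False; g2 = True; g5 = False; g6 = False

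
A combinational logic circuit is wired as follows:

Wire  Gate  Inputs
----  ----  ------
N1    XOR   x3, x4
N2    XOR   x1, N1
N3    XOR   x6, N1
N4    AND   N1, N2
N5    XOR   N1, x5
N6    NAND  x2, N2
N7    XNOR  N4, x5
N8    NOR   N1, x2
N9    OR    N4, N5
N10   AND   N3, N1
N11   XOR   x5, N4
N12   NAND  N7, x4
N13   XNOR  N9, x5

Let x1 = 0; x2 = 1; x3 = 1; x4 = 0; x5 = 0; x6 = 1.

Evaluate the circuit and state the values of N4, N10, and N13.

N1 = x3 XOR x4 = 1 XOR 0 = 1
N2 = x1 XOR N1 = 0 XOR 1 = 1
N3 = x6 XOR N1 = 1 XOR 1 = 0
N4 = N1 AND N2 = 1 AND 1 = 1
N5 = N1 XOR x5 = 1 XOR 0 = 1
N9 = N4 OR N5 = 1 OR 1 = 1
N10 = N3 AND N1 = 0 AND 1 = 0
N13 = N9 XNOR x5 = 1 XNOR 0 = 0

N4 = 1  N10 = 0  N13 = 0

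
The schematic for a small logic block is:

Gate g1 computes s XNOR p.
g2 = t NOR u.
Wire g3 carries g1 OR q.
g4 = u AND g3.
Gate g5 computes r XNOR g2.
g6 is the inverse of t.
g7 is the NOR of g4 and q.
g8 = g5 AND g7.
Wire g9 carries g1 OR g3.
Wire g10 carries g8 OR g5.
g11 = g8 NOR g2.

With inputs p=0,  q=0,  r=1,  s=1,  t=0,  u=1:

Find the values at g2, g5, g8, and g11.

g2 = 0, g5 = 0, g8 = 0, g11 = 1

g1 = s XNOR p = 1 XNOR 0 = 0
g2 = t NOR u = 0 NOR 1 = 0
g3 = g1 OR q = 0 OR 0 = 0
g4 = u AND g3 = 1 AND 0 = 0
g5 = r XNOR g2 = 1 XNOR 0 = 0
g7 = g4 NOR q = 0 NOR 0 = 1
g8 = g5 AND g7 = 0 AND 1 = 0
g11 = g8 NOR g2 = 0 NOR 0 = 1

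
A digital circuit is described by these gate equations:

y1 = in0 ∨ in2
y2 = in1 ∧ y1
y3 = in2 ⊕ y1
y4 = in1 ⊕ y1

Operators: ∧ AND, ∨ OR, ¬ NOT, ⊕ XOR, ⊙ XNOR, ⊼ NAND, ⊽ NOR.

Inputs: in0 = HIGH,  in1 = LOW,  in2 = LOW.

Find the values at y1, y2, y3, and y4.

y1 = HIGH; y2 = LOW; y3 = HIGH; y4 = HIGH

y1 = in0 OR in2 = HIGH OR LOW = HIGH
y2 = in1 AND y1 = LOW AND HIGH = LOW
y3 = in2 XOR y1 = LOW XOR HIGH = HIGH
y4 = in1 XOR y1 = LOW XOR HIGH = HIGH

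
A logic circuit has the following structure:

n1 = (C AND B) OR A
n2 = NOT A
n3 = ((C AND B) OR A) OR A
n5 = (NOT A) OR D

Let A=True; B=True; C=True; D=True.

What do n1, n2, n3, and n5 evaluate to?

n1 = True, n2 = False, n3 = True, n5 = True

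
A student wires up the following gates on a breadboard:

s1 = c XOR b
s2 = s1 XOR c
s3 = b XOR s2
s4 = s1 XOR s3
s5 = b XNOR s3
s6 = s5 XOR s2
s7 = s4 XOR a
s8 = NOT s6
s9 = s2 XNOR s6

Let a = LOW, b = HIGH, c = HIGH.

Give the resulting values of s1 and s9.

s1 = c XOR b = HIGH XOR HIGH = LOW
s2 = s1 XOR c = LOW XOR HIGH = HIGH
s3 = b XOR s2 = HIGH XOR HIGH = LOW
s5 = b XNOR s3 = HIGH XNOR LOW = LOW
s6 = s5 XOR s2 = LOW XOR HIGH = HIGH
s9 = s2 XNOR s6 = HIGH XNOR HIGH = HIGH

s1 = LOW  s9 = HIGH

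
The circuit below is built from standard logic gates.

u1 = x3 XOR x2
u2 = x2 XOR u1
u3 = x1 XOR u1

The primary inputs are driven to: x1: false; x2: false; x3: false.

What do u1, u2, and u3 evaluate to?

u1 = x3 XOR x2 = false XOR false = false
u2 = x2 XOR u1 = false XOR false = false
u3 = x1 XOR u1 = false XOR false = false

u1 = false, u2 = false, u3 = false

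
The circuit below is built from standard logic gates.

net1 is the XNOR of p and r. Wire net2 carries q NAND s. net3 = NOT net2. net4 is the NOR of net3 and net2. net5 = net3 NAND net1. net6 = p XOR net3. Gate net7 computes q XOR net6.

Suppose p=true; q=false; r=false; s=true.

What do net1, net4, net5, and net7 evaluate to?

net1 = false, net4 = false, net5 = true, net7 = true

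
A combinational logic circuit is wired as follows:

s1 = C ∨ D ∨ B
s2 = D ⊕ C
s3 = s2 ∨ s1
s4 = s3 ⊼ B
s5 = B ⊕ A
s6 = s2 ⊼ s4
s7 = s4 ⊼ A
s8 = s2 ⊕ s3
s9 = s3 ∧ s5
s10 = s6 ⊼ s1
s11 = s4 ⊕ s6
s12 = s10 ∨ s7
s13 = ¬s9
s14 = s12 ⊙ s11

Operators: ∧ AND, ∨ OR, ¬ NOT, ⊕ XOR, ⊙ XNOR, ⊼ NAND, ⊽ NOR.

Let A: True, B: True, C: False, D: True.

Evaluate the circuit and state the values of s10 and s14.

s10 = False, s14 = True

s1 = C OR D OR B = False OR True OR True = True
s2 = D XOR C = True XOR False = True
s3 = s2 OR s1 = True OR True = True
s4 = s3 NAND B = True NAND True = False
s6 = s2 NAND s4 = True NAND False = True
s7 = s4 NAND A = False NAND True = True
s10 = s6 NAND s1 = True NAND True = False
s11 = s4 XOR s6 = False XOR True = True
s12 = s10 OR s7 = False OR True = True
s14 = s12 XNOR s11 = True XNOR True = True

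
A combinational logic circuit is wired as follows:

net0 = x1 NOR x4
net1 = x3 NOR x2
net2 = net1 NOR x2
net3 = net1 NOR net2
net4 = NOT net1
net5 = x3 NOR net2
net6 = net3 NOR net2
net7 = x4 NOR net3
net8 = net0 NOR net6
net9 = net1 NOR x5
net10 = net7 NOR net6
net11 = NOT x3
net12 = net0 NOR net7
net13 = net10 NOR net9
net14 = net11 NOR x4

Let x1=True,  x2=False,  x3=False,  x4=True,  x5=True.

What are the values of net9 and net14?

net9 = False, net14 = False

net1 = x3 NOR x2 = False NOR False = True
net9 = net1 NOR x5 = True NOR True = False
net11 = NOT x3 = NOT False = True
net14 = net11 NOR x4 = True NOR True = False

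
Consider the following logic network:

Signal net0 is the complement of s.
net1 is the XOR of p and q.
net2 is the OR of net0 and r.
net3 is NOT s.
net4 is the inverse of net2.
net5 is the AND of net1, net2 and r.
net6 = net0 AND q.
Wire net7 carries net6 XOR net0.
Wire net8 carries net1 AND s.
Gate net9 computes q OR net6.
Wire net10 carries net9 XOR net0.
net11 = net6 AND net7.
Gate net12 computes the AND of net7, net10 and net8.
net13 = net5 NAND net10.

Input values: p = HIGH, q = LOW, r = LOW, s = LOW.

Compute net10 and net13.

net0 = NOT s = NOT LOW = HIGH
net1 = p XOR q = HIGH XOR LOW = HIGH
net2 = net0 OR r = HIGH OR LOW = HIGH
net5 = net1 AND net2 AND r = HIGH AND HIGH AND LOW = LOW
net6 = net0 AND q = HIGH AND LOW = LOW
net9 = q OR net6 = LOW OR LOW = LOW
net10 = net9 XOR net0 = LOW XOR HIGH = HIGH
net13 = net5 NAND net10 = LOW NAND HIGH = HIGH

net10 = HIGH, net13 = HIGH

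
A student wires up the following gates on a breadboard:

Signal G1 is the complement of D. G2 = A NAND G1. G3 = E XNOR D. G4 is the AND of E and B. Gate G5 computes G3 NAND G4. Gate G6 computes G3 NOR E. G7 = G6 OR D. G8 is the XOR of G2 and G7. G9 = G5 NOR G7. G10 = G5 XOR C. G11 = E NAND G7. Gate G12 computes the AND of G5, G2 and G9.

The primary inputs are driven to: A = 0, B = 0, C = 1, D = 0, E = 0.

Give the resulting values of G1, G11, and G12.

G1 = NOT D = NOT 0 = 1
G2 = A NAND G1 = 0 NAND 1 = 1
G3 = E XNOR D = 0 XNOR 0 = 1
G4 = E AND B = 0 AND 0 = 0
G5 = G3 NAND G4 = 1 NAND 0 = 1
G6 = G3 NOR E = 1 NOR 0 = 0
G7 = G6 OR D = 0 OR 0 = 0
G9 = G5 NOR G7 = 1 NOR 0 = 0
G11 = E NAND G7 = 0 NAND 0 = 1
G12 = G5 AND G2 AND G9 = 1 AND 1 AND 0 = 0

G1 = 1, G11 = 1, G12 = 0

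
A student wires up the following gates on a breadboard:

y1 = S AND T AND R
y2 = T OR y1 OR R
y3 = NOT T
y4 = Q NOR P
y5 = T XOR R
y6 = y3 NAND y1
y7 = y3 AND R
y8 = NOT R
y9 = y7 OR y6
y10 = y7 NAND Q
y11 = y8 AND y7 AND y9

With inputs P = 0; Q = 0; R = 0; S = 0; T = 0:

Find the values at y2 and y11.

y1 = S AND T AND R = 0 AND 0 AND 0 = 0
y2 = T OR y1 OR R = 0 OR 0 OR 0 = 0
y3 = NOT T = NOT 0 = 1
y6 = y3 NAND y1 = 1 NAND 0 = 1
y7 = y3 AND R = 1 AND 0 = 0
y8 = NOT R = NOT 0 = 1
y9 = y7 OR y6 = 0 OR 1 = 1
y11 = y8 AND y7 AND y9 = 1 AND 0 AND 1 = 0

y2 = 0, y11 = 0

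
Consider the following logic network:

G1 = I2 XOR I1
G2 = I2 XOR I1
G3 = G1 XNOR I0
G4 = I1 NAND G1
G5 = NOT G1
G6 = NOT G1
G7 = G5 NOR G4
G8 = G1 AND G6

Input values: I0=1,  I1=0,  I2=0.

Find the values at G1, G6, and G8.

G1 = 0, G6 = 1, G8 = 0

G1 = I2 XOR I1 = 0 XOR 0 = 0
G6 = NOT G1 = NOT 0 = 1
G8 = G1 AND G6 = 0 AND 1 = 0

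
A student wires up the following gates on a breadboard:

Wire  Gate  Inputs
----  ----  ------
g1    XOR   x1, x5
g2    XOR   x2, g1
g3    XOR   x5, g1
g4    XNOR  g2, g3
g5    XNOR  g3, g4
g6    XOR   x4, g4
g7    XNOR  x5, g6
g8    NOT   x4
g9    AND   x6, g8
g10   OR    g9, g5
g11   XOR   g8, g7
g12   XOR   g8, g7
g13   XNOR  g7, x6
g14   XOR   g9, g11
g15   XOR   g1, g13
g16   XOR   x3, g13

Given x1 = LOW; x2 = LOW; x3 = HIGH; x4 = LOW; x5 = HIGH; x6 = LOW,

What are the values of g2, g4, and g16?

g1 = x1 XOR x5 = LOW XOR HIGH = HIGH
g2 = x2 XOR g1 = LOW XOR HIGH = HIGH
g3 = x5 XOR g1 = HIGH XOR HIGH = LOW
g4 = g2 XNOR g3 = HIGH XNOR LOW = LOW
g6 = x4 XOR g4 = LOW XOR LOW = LOW
g7 = x5 XNOR g6 = HIGH XNOR LOW = LOW
g13 = g7 XNOR x6 = LOW XNOR LOW = HIGH
g16 = x3 XOR g13 = HIGH XOR HIGH = LOW

g2 = HIGH, g4 = LOW, g16 = LOW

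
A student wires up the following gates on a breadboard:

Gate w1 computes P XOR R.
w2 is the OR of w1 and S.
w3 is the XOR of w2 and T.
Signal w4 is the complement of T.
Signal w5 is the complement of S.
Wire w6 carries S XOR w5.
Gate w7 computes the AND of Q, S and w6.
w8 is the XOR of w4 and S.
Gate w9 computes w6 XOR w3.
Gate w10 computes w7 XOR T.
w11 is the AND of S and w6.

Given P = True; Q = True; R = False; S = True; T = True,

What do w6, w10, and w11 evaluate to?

w5 = NOT S = NOT True = False
w6 = S XOR w5 = True XOR False = True
w7 = Q AND S AND w6 = True AND True AND True = True
w10 = w7 XOR T = True XOR True = False
w11 = S AND w6 = True AND True = True

w6 = True, w10 = False, w11 = True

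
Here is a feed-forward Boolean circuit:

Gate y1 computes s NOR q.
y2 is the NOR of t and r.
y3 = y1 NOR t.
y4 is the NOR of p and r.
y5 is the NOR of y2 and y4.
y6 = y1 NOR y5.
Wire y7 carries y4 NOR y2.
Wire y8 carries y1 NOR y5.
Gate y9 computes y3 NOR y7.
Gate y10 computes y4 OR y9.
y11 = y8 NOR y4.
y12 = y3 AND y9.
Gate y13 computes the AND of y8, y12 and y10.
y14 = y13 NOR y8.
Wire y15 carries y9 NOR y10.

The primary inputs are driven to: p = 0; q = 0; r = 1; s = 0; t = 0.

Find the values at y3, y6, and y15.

y1 = s NOR q = 0 NOR 0 = 1
y2 = t NOR r = 0 NOR 1 = 0
y3 = y1 NOR t = 1 NOR 0 = 0
y4 = p NOR r = 0 NOR 1 = 0
y5 = y2 NOR y4 = 0 NOR 0 = 1
y6 = y1 NOR y5 = 1 NOR 1 = 0
y7 = y4 NOR y2 = 0 NOR 0 = 1
y9 = y3 NOR y7 = 0 NOR 1 = 0
y10 = y4 OR y9 = 0 OR 0 = 0
y15 = y9 NOR y10 = 0 NOR 0 = 1

y3 = 0, y6 = 0, y15 = 1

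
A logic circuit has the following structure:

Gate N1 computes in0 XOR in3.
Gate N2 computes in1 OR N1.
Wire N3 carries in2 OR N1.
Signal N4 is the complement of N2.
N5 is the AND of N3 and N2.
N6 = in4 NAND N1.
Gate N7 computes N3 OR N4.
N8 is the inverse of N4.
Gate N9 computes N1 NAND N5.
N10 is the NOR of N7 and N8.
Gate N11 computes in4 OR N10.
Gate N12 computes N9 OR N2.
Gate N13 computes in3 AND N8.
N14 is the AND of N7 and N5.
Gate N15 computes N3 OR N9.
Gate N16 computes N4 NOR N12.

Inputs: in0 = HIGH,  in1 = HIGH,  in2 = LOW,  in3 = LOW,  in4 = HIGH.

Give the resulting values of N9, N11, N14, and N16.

N9 = LOW, N11 = HIGH, N14 = HIGH, N16 = LOW

N1 = in0 XOR in3 = HIGH XOR LOW = HIGH
N2 = in1 OR N1 = HIGH OR HIGH = HIGH
N3 = in2 OR N1 = LOW OR HIGH = HIGH
N4 = NOT N2 = NOT HIGH = LOW
N5 = N3 AND N2 = HIGH AND HIGH = HIGH
N7 = N3 OR N4 = HIGH OR LOW = HIGH
N8 = NOT N4 = NOT LOW = HIGH
N9 = N1 NAND N5 = HIGH NAND HIGH = LOW
N10 = N7 NOR N8 = HIGH NOR HIGH = LOW
N11 = in4 OR N10 = HIGH OR LOW = HIGH
N12 = N9 OR N2 = LOW OR HIGH = HIGH
N14 = N7 AND N5 = HIGH AND HIGH = HIGH
N16 = N4 NOR N12 = LOW NOR HIGH = LOW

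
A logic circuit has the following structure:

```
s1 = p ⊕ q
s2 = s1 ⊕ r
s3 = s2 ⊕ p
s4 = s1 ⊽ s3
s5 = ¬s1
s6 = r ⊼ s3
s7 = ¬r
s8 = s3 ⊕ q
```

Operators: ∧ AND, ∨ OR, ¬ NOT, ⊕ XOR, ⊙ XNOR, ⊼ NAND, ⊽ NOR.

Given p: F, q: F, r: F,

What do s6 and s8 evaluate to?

s6 = T, s8 = F

s1 = p XOR q = F XOR F = F
s2 = s1 XOR r = F XOR F = F
s3 = s2 XOR p = F XOR F = F
s6 = r NAND s3 = F NAND F = T
s8 = s3 XOR q = F XOR F = F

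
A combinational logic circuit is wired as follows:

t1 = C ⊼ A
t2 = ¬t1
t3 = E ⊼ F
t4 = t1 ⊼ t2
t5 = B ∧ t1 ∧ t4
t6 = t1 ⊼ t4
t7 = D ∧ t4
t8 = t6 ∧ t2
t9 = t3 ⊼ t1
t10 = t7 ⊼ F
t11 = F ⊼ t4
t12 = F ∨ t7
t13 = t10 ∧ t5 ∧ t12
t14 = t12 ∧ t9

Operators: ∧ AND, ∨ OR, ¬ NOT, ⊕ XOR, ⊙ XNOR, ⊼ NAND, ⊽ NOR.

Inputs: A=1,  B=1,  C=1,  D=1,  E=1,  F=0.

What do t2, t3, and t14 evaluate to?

t2 = 1, t3 = 1, t14 = 1

t1 = C NAND A = 1 NAND 1 = 0
t2 = NOT t1 = NOT 0 = 1
t3 = E NAND F = 1 NAND 0 = 1
t4 = t1 NAND t2 = 0 NAND 1 = 1
t7 = D AND t4 = 1 AND 1 = 1
t9 = t3 NAND t1 = 1 NAND 0 = 1
t12 = F OR t7 = 0 OR 1 = 1
t14 = t12 AND t9 = 1 AND 1 = 1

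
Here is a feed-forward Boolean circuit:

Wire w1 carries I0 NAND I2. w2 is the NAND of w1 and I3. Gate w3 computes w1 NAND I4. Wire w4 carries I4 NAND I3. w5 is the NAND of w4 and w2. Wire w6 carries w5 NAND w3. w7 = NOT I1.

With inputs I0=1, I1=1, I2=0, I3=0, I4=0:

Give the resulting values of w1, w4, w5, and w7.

w1 = I0 NAND I2 = 1 NAND 0 = 1
w2 = w1 NAND I3 = 1 NAND 0 = 1
w4 = I4 NAND I3 = 0 NAND 0 = 1
w5 = w4 NAND w2 = 1 NAND 1 = 0
w7 = NOT I1 = NOT 1 = 0

w1 = 1  w4 = 1  w5 = 0  w7 = 0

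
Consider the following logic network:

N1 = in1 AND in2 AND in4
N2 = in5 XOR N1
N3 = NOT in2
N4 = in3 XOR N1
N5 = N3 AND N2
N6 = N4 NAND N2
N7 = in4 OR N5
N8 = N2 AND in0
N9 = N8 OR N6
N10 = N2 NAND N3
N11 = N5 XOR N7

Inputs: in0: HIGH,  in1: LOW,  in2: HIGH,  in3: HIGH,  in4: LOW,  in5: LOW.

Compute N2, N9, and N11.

N2 = LOW  N9 = HIGH  N11 = LOW

N1 = in1 AND in2 AND in4 = LOW AND HIGH AND LOW = LOW
N2 = in5 XOR N1 = LOW XOR LOW = LOW
N3 = NOT in2 = NOT HIGH = LOW
N4 = in3 XOR N1 = HIGH XOR LOW = HIGH
N5 = N3 AND N2 = LOW AND LOW = LOW
N6 = N4 NAND N2 = HIGH NAND LOW = HIGH
N7 = in4 OR N5 = LOW OR LOW = LOW
N8 = N2 AND in0 = LOW AND HIGH = LOW
N9 = N8 OR N6 = LOW OR HIGH = HIGH
N11 = N5 XOR N7 = LOW XOR LOW = LOW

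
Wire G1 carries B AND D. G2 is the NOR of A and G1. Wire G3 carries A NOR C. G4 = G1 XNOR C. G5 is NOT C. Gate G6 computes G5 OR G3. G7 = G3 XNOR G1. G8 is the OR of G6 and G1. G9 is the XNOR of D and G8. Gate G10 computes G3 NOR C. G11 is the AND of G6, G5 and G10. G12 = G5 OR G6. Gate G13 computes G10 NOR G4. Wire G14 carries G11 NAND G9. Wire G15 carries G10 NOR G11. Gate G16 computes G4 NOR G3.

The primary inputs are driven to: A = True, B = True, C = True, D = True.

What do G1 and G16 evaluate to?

G1 = True; G16 = False

G1 = B AND D = True AND True = True
G3 = A NOR C = True NOR True = False
G4 = G1 XNOR C = True XNOR True = True
G16 = G4 NOR G3 = True NOR False = False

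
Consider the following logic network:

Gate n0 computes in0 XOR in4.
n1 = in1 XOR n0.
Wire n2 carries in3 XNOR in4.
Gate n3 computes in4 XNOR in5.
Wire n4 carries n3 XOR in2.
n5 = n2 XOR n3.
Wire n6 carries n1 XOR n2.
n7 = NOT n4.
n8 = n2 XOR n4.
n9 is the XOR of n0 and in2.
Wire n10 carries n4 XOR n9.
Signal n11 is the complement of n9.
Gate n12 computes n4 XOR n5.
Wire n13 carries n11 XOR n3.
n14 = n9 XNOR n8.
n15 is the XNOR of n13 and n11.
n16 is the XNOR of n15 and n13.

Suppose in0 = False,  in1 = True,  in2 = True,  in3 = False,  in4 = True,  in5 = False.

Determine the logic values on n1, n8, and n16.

n1 = False; n8 = True; n16 = True

n0 = in0 XOR in4 = False XOR True = True
n1 = in1 XOR n0 = True XOR True = False
n2 = in3 XNOR in4 = False XNOR True = False
n3 = in4 XNOR in5 = True XNOR False = False
n4 = n3 XOR in2 = False XOR True = True
n8 = n2 XOR n4 = False XOR True = True
n9 = n0 XOR in2 = True XOR True = False
n11 = NOT n9 = NOT False = True
n13 = n11 XOR n3 = True XOR False = True
n15 = n13 XNOR n11 = True XNOR True = True
n16 = n15 XNOR n13 = True XNOR True = True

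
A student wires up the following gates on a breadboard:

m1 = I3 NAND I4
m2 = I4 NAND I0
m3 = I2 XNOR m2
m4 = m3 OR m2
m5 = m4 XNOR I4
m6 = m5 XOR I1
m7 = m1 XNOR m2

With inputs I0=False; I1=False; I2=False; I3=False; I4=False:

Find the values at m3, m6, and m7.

m3 = False  m6 = False  m7 = True

m1 = I3 NAND I4 = False NAND False = True
m2 = I4 NAND I0 = False NAND False = True
m3 = I2 XNOR m2 = False XNOR True = False
m4 = m3 OR m2 = False OR True = True
m5 = m4 XNOR I4 = True XNOR False = False
m6 = m5 XOR I1 = False XOR False = False
m7 = m1 XNOR m2 = True XNOR True = True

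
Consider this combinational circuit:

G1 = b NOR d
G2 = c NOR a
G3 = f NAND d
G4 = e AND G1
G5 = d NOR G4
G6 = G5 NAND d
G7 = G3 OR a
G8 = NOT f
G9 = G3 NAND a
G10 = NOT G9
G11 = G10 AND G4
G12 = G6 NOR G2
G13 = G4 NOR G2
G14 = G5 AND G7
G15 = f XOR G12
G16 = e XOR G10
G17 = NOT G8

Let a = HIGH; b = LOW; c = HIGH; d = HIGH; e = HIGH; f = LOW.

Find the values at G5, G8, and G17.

G5 = LOW  G8 = HIGH  G17 = LOW

G1 = b NOR d = LOW NOR HIGH = LOW
G4 = e AND G1 = HIGH AND LOW = LOW
G5 = d NOR G4 = HIGH NOR LOW = LOW
G8 = NOT f = NOT LOW = HIGH
G17 = NOT G8 = NOT HIGH = LOW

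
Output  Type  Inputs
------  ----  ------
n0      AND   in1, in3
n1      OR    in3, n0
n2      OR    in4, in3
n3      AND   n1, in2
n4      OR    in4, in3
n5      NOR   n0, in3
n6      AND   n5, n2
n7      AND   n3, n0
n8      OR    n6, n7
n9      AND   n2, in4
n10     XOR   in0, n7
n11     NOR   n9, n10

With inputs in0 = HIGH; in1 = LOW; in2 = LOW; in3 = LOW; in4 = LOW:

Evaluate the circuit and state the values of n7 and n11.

n7 = LOW, n11 = LOW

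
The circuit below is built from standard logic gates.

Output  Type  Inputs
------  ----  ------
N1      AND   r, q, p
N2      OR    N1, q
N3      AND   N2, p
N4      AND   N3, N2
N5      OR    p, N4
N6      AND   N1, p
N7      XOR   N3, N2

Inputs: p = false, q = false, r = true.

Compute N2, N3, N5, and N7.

N1 = r AND q AND p = true AND false AND false = false
N2 = N1 OR q = false OR false = false
N3 = N2 AND p = false AND false = false
N4 = N3 AND N2 = false AND false = false
N5 = p OR N4 = false OR false = false
N7 = N3 XOR N2 = false XOR false = false

N2 = false  N3 = false  N5 = false  N7 = false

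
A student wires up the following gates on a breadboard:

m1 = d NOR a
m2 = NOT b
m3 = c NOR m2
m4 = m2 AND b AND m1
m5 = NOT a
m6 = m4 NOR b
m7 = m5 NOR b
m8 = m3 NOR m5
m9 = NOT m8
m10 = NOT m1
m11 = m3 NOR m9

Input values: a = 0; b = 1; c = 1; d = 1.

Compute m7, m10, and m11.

m7 = 0; m10 = 1; m11 = 0

m1 = d NOR a = 1 NOR 0 = 0
m2 = NOT b = NOT 1 = 0
m3 = c NOR m2 = 1 NOR 0 = 0
m5 = NOT a = NOT 0 = 1
m7 = m5 NOR b = 1 NOR 1 = 0
m8 = m3 NOR m5 = 0 NOR 1 = 0
m9 = NOT m8 = NOT 0 = 1
m10 = NOT m1 = NOT 0 = 1
m11 = m3 NOR m9 = 0 NOR 1 = 0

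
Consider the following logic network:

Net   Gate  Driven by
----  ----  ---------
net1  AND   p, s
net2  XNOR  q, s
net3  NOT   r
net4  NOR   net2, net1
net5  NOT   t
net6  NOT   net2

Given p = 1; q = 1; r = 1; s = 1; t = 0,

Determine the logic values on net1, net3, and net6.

net1 = 1, net3 = 0, net6 = 0

net1 = p AND s = 1 AND 1 = 1
net2 = q XNOR s = 1 XNOR 1 = 1
net3 = NOT r = NOT 1 = 0
net6 = NOT net2 = NOT 1 = 0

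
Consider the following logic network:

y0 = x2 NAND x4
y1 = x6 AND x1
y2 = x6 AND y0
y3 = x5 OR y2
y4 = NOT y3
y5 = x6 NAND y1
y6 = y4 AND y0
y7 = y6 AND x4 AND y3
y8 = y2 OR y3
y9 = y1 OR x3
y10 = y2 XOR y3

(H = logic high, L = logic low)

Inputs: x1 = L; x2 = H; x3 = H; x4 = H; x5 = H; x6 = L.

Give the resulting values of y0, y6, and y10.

y0 = x2 NAND x4 = H NAND H = L
y2 = x6 AND y0 = L AND L = L
y3 = x5 OR y2 = H OR L = H
y4 = NOT y3 = NOT H = L
y6 = y4 AND y0 = L AND L = L
y10 = y2 XOR y3 = L XOR H = H

y0 = L, y6 = L, y10 = H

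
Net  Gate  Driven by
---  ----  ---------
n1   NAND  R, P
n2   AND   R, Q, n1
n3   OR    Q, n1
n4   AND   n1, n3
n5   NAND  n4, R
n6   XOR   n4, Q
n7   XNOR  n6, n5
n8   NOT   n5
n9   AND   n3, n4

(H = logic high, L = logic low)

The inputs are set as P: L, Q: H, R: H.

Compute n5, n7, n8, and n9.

n5 = L, n7 = H, n8 = H, n9 = H

n1 = R NAND P = H NAND L = H
n3 = Q OR n1 = H OR H = H
n4 = n1 AND n3 = H AND H = H
n5 = n4 NAND R = H NAND H = L
n6 = n4 XOR Q = H XOR H = L
n7 = n6 XNOR n5 = L XNOR L = H
n8 = NOT n5 = NOT L = H
n9 = n3 AND n4 = H AND H = H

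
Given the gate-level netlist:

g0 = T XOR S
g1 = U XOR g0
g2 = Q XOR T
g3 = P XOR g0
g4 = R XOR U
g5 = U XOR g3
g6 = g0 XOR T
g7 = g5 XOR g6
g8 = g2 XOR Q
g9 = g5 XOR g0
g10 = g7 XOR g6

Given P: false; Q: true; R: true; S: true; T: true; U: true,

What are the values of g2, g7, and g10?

g2 = false, g7 = false, g10 = true

g0 = T XOR S = true XOR true = false
g2 = Q XOR T = true XOR true = false
g3 = P XOR g0 = false XOR false = false
g5 = U XOR g3 = true XOR false = true
g6 = g0 XOR T = false XOR true = true
g7 = g5 XOR g6 = true XOR true = false
g10 = g7 XOR g6 = false XOR true = true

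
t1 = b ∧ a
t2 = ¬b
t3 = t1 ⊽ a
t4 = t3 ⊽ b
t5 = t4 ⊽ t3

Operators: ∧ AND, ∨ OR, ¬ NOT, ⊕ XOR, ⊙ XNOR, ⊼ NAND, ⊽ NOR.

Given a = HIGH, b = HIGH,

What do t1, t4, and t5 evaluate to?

t1 = HIGH, t4 = LOW, t5 = HIGH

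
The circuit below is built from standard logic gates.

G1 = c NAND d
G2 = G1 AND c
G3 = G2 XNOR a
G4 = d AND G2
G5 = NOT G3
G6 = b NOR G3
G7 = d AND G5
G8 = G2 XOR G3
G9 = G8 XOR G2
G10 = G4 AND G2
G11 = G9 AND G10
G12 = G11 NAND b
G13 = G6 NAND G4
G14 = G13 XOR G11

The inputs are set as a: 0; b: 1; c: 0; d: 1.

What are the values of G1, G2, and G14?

G1 = c NAND d = 0 NAND 1 = 1
G2 = G1 AND c = 1 AND 0 = 0
G3 = G2 XNOR a = 0 XNOR 0 = 1
G4 = d AND G2 = 1 AND 0 = 0
G6 = b NOR G3 = 1 NOR 1 = 0
G8 = G2 XOR G3 = 0 XOR 1 = 1
G9 = G8 XOR G2 = 1 XOR 0 = 1
G10 = G4 AND G2 = 0 AND 0 = 0
G11 = G9 AND G10 = 1 AND 0 = 0
G13 = G6 NAND G4 = 0 NAND 0 = 1
G14 = G13 XOR G11 = 1 XOR 0 = 1

G1 = 1, G2 = 0, G14 = 1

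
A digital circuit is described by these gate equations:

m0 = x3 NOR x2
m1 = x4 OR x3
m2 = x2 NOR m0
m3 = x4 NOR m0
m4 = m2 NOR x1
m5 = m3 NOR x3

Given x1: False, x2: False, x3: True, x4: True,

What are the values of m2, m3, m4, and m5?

m2 = True  m3 = False  m4 = False  m5 = False

m0 = x3 NOR x2 = True NOR False = False
m2 = x2 NOR m0 = False NOR False = True
m3 = x4 NOR m0 = True NOR False = False
m4 = m2 NOR x1 = True NOR False = False
m5 = m3 NOR x3 = False NOR True = False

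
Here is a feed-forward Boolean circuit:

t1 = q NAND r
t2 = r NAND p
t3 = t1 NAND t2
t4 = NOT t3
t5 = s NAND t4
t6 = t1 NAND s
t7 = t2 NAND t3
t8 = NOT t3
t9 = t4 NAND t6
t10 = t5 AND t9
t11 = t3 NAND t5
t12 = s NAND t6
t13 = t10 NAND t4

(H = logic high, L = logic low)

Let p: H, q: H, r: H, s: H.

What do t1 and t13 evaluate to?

t1 = L, t13 = H

t1 = q NAND r = H NAND H = L
t2 = r NAND p = H NAND H = L
t3 = t1 NAND t2 = L NAND L = H
t4 = NOT t3 = NOT H = L
t5 = s NAND t4 = H NAND L = H
t6 = t1 NAND s = L NAND H = H
t9 = t4 NAND t6 = L NAND H = H
t10 = t5 AND t9 = H AND H = H
t13 = t10 NAND t4 = H NAND L = H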